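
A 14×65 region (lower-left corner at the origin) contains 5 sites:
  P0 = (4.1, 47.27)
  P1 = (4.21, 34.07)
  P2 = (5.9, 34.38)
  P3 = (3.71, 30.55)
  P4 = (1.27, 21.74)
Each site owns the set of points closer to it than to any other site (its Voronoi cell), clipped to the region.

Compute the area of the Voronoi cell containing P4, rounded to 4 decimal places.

1. box [0,14]×[0,65]: [(0, 0) (14, 0) (14, 65) (0, 65)]
2. ⊥bis P4·P0 via (2.685,34.505): [(0, 34.8026) (0, 0) (14, 0) (14, 33.2507)]  |A|=476.3736
3. ⊥bis P4·P1 via (2.74,27.905): [(0, 28.5583) (0, 0) (14, 0) (14, 25.2201)]  |A|=376.4493
4. ⊥bis P4·P2 via (3.585,28.06): [(6.3732, 27.0387) (0, 28.5583) (0, 0) (14, 0) (14, 24.245)]  |A|=372.7307
5. ⊥bis P4·P3 via (2.49,26.145): [(0, 26.8346) (0, 0) (14, 0) (14, 22.9572)]  |A|=348.5429
6. canonical 4-gon: [(0, 26.8346) (0, 0) (14, 0) (14, 22.9572)]
7. shoelace: 348.5429

Area of P4's cell: 348.5429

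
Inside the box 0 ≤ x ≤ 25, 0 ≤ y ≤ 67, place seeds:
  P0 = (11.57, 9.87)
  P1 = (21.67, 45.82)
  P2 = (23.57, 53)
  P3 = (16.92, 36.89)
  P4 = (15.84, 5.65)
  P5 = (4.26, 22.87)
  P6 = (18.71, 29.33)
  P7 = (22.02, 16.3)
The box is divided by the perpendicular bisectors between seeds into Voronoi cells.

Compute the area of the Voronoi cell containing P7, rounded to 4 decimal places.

Area of P7's cell: 126.5970

1. box [0,25]×[0,67]: [(0, 0) (25, 0) (25, 67) (0, 67)]
2. ⊥bis P7·P0 via (16.795,13.085): [(0, 40.3801) (24.8463, 0) (25, 0) (25, 67) (0, 67)]  |A|=1173.3506
3. ⊥bis P7·P1 via (21.845,31.06): [(5.8515, 30.8704) (24.8463, 0) (25, 0) (25, 31.0974)]  |A|=300.1066
4. ⊥bis P7·P2 via (22.795,34.65): [(5.8515, 30.8704) (24.8463, 0) (25, 0) (25, 31.0974)]  |A|=300.1066
5. ⊥bis P7·P3 via (19.47,26.595): [(9.9353, 24.2333) (24.8463, 0) (25, 0) (25, 27.9647)]  |A|=212.5018
6. ⊥bis P7·P4 via (18.93,10.975): [(9.9353, 24.2333) (17.6287, 11.7301) (25, 7.4527) (25, 27.9647)]  |A|=184.1325
7. ⊥bis P7·P5 via (13.14,19.585): [(15.3563, 25.5761) (13.0106, 19.2353) (17.6287, 11.7301) (25, 7.4527) (25, 27.9647)]  |A|=168.5208
8. ⊥bis P7·P6 via (20.365,22.815): [(13.7094, 21.1243) (13.0106, 19.2353) (17.6287, 11.7301) (25, 7.4527) (25, 23.9924)]  |A|=126.597
9. canonical 5-gon: [(13.7094, 21.1243) (13.0106, 19.2353) (17.6287, 11.7301) (25, 7.4527) (25, 23.9924)]
10. shoelace: 126.597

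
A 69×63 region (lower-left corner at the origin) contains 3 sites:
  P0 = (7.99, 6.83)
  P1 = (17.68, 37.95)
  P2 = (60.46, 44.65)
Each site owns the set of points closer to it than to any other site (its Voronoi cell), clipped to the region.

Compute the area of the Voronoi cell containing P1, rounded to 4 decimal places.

1. box [0,69]×[0,63]: [(0, 0) (69, 0) (69, 63) (0, 63)]
2. ⊥bis P1·P0 via (12.835,22.39): [(0, 26.3865) (69, 4.9016) (69, 63) (0, 63)]  |A|=3267.5603
3. ⊥bis P1·P2 via (39.07,41.3): [(0, 26.3865) (43.5284, 12.8328) (35.6714, 63) (0, 63)]  |A|=1691.6311
4. canonical 4-gon: [(0, 26.3865) (43.5284, 12.8328) (35.6714, 63) (0, 63)]
5. shoelace: 1691.6311

Area of P1's cell: 1691.6311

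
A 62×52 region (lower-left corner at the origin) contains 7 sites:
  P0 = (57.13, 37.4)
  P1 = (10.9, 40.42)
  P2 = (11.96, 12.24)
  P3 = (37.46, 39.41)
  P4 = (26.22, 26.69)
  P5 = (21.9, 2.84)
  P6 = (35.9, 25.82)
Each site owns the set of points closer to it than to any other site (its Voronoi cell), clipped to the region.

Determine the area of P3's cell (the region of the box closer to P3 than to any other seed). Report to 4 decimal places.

1. box [0,62]×[0,52]: [(0, 0) (62, 0) (62, 52) (0, 52)]
2. ⊥bis P3·P0 via (47.295,38.405): [(0, 0) (43.3705, 0) (48.6842, 52) (0, 52)]  |A|=2393.4239
3. ⊥bis P3·P1 via (24.18,39.915): [(22.6621, 0) (43.3705, 0) (48.6842, 52) (24.6396, 52)]  |A|=1163.5795
4. ⊥bis P3·P2 via (24.71,25.825): [(23.6809, 26.7908) (44.1455, 7.5841) (48.6842, 52) (24.6396, 52)]  |A|=801.137
5. ⊥bis P3·P4 via (31.84,33.05): [(24.1765, 39.8219) (45.5132, 20.9677) (48.6842, 52) (24.6396, 52)]  |A|=507.3662
6. ⊥bis P3·P5 via (29.68,21.125): [(24.1765, 39.8219) (45.5132, 20.9677) (48.6842, 52) (24.6396, 52)]  |A|=507.3662
7. ⊥bis P3·P6 via (36.68,32.615): [(24.1765, 39.8219) (31.6832, 33.1886) (46.5871, 31.4778) (48.6842, 52) (24.6396, 52)]  |A|=428.1271
8. canonical 5-gon: [(24.1765, 39.8219) (31.6832, 33.1886) (46.5871, 31.4778) (48.6842, 52) (24.6396, 52)]
9. shoelace: 428.1271

Area of P3's cell: 428.1271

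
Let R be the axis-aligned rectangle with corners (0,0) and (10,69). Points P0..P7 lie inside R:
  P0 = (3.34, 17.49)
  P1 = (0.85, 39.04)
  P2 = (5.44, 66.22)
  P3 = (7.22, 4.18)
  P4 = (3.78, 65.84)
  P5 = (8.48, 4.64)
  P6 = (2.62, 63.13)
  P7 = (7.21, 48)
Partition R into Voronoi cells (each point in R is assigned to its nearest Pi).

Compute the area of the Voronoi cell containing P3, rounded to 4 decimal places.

1. box [0,10]×[0,69]: [(0, 0) (10, 0) (10, 69) (0, 69)]
2. ⊥bis P3·P0 via (5.28,10.835): [(0, 9.2958) (0, 0) (10, 0) (10, 12.2109)]  |A|=107.5338
3. ⊥bis P3·P1 via (4.035,21.61): [(0, 9.2958) (0, 0) (10, 0) (10, 12.2109)]  |A|=107.5338
4. ⊥bis P3·P2 via (6.33,35.2): [(0, 9.2958) (0, 0) (10, 0) (10, 12.2109)]  |A|=107.5338
5. ⊥bis P3·P4 via (5.5,35.01): [(0, 9.2958) (0, 0) (10, 0) (10, 12.2109)]  |A|=107.5338
6. ⊥bis P3·P5 via (7.85,4.41): [(5.4828, 10.8941) (0, 9.2958) (0, 0) (9.46, 0)]  |A|=77.0127
7. ⊥bis P3·P6 via (4.92,33.655): [(5.4828, 10.8941) (0, 9.2958) (0, 0) (9.46, 0)]  |A|=77.0127
8. ⊥bis P3·P7 via (7.215,26.09): [(5.4828, 10.8941) (0, 9.2958) (0, 0) (9.46, 0)]  |A|=77.0127
9. canonical 4-gon: [(5.4828, 10.8941) (0, 9.2958) (0, 0) (9.46, 0)]
10. shoelace: 77.0127

Area of P3's cell: 77.0127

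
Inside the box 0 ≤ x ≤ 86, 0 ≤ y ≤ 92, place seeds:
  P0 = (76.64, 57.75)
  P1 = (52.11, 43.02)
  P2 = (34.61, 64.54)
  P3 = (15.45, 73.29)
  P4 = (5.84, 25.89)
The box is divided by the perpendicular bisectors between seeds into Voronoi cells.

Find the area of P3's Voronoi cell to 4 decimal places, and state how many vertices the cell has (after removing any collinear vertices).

1. box [0,86]×[0,92]: [(0, 0) (86, 0) (86, 92) (0, 92)]
2. ⊥bis P3·P0 via (46.045,65.52): [(0, 0) (29.4053, 0) (52.7699, 92) (0, 92)]  |A|=3780.063
3. ⊥bis P3·P1 via (33.78,58.155): [(0, 17.244) (48.7918, 76.3358) (52.7699, 92) (0, 92)]  |A|=2237.0387
4. ⊥bis P3·P2 via (25.03,68.915): [(0, 17.244) (3.2062, 21.127) (35.5725, 92) (0, 92)]  |A|=1380.4032
5. ⊥bis P3·P4 via (10.645,49.59): [(0, 51.7482) (15.7335, 48.5583) (35.5725, 92) (0, 92)]  |A|=1089.3146
6. canonical 4-gon: [(0, 51.7482) (15.7335, 48.5583) (35.5725, 92) (0, 92)]
7. shoelace: 1089.3146

Area of P3's cell: 1089.3146 (4 vertices)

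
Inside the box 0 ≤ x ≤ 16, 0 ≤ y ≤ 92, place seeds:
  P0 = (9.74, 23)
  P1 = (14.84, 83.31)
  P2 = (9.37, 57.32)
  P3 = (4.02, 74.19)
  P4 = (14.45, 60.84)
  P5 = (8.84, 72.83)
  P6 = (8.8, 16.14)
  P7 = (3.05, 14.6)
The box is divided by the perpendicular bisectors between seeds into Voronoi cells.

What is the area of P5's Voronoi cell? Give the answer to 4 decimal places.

1. box [0,16]×[0,92]: [(0, 0) (16, 0) (16, 92) (0, 92)]
2. ⊥bis P5·P0 via (9.29,47.915): [(0, 47.7472) (16, 48.0362) (16, 92) (0, 92)]  |A|=705.7328
3. ⊥bis P5·P1 via (11.84,78.07): [(0, 84.8486) (0, 47.7472) (16, 48.0362) (16, 75.6883)]  |A|=518.0284
4. ⊥bis P5·P2 via (9.105,65.075): [(0, 84.8486) (0, 64.7639) (16, 65.3106) (16, 75.6883)]  |A|=243.6997
5. ⊥bis P5·P3 via (6.43,73.51): [(8.2901, 80.1024) (4.0008, 64.9006) (16, 65.3106) (16, 75.6883)]  |A|=130.3311
6. ⊥bis P5·P4 via (11.645,66.835): [(8.2901, 80.1024) (4.0008, 64.9006) (7.7872, 65.03) (16, 68.8727) (16, 75.6883)]  |A|=115.7039
7. ⊥bis P5·P6 via (8.82,44.485): [(8.2901, 80.1024) (4.0008, 64.9006) (7.7872, 65.03) (16, 68.8727) (16, 75.6883)]  |A|=115.7039
8. ⊥bis P5·P7 via (5.945,43.715): [(8.2901, 80.1024) (4.0008, 64.9006) (7.7872, 65.03) (16, 68.8727) (16, 75.6883)]  |A|=115.7039
9. canonical 5-gon: [(8.2901, 80.1024) (4.0008, 64.9006) (7.7872, 65.03) (16, 68.8727) (16, 75.6883)]
10. shoelace: 115.7039

Area of P5's cell: 115.7039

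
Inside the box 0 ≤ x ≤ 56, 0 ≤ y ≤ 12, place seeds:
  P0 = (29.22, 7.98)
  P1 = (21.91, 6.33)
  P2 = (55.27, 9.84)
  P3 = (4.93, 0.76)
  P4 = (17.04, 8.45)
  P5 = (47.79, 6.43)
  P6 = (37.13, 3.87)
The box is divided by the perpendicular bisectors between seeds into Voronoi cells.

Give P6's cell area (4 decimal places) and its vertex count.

1. box [0,56]×[0,12]: [(0, 0) (56, 0) (56, 12) (0, 12)]
2. ⊥bis P6·P0 via (33.175,5.925): [(30.0964, 0) (56, 0) (56, 12) (36.3315, 12)]  |A|=273.4324
3. ⊥bis P6·P1 via (29.52,5.1): [(30.0964, 0) (56, 0) (56, 12) (36.3315, 12)]  |A|=273.4324
4. ⊥bis P6·P2 via (46.2,6.855): [(30.0964, 0) (48.456, 0) (44.5067, 12) (36.3315, 12)]  |A|=159.209
5. ⊥bis P6·P3 via (21.03,2.315): [(30.0964, 0) (48.456, 0) (44.5067, 12) (36.3315, 12)]  |A|=159.209
6. ⊥bis P6·P4 via (27.085,6.16): [(30.0964, 0) (48.456, 0) (44.5067, 12) (36.3315, 12)]  |A|=159.209
7. ⊥bis P6·P5 via (42.46,5.15): [(30.0964, 0) (43.6968, 0) (40.815, 12) (36.3315, 12)]  |A|=108.5028
8. canonical 4-gon: [(30.0964, 0) (43.6968, 0) (40.815, 12) (36.3315, 12)]
9. shoelace: 108.5028

Area of P6's cell: 108.5028 (4 vertices)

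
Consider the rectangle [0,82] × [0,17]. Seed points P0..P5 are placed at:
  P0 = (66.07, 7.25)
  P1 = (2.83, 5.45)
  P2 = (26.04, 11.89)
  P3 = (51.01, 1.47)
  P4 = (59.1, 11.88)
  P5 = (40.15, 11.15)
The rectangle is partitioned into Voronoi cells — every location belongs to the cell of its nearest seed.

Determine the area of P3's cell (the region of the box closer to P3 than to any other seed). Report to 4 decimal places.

1. box [0,82]×[0,17]: [(0, 0) (82, 0) (82, 17) (0, 17)]
2. ⊥bis P3·P0 via (58.54,4.36): [(0, 0) (60.2134, 0) (53.6888, 17) (0, 17)]  |A|=968.1683
3. ⊥bis P3·P1 via (26.92,3.46): [(26.6342, 0) (60.2134, 0) (53.6888, 17) (28.0385, 17)]  |A|=503.4505
4. ⊥bis P3·P2 via (38.525,6.68): [(35.7374, 0) (60.2134, 0) (53.6888, 17) (42.8315, 17)]  |A|=300.332
5. ⊥bis P3·P4 via (55.055,6.675): [(42.5714, 16.3765) (35.7374, 0) (60.2134, 0) (58.7551, 3.7995)]  |A|=221.99
6. ⊥bis P3·P5 via (45.58,6.31): [(49.6496, 10.8757) (39.9556, 0) (60.2134, 0) (58.7551, 3.7995)]  |A|=122.2975
7. canonical 4-gon: [(49.6496, 10.8757) (39.9556, 0) (60.2134, 0) (58.7551, 3.7995)]
8. shoelace: 122.2975

Area of P3's cell: 122.2975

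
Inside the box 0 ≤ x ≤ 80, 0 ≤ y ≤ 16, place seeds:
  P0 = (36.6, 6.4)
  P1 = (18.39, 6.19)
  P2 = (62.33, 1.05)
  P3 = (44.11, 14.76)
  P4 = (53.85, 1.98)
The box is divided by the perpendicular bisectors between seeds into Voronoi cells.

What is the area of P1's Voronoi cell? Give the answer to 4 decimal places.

1. box [0,80]×[0,16]: [(0, 0) (80, 0) (80, 16) (0, 16)]
2. ⊥bis P1·P0 via (27.495,6.295): [(0, 0) (27.5676, 0) (27.3831, 16) (0, 16)]  |A|=439.6054
3. ⊥bis P1·P2 via (40.36,3.62): [(0, 0) (27.5676, 0) (27.3831, 16) (0, 16)]  |A|=439.6054
4. ⊥bis P1·P3 via (31.25,10.475): [(0, 0) (27.5676, 0) (27.3831, 16) (0, 16)]  |A|=439.6054
5. ⊥bis P1·P4 via (36.12,4.085): [(0, 0) (27.5676, 0) (27.3831, 16) (0, 16)]  |A|=439.6054
6. canonical 4-gon: [(0, 0) (27.5676, 0) (27.3831, 16) (0, 16)]
7. shoelace: 439.6054

Area of P1's cell: 439.6054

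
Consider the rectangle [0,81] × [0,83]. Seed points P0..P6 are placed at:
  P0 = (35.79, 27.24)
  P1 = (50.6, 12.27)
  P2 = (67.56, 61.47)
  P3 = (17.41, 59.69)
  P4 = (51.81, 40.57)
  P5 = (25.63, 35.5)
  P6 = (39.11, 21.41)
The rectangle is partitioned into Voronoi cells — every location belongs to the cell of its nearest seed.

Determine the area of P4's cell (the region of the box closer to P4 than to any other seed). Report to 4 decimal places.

1. box [0,81]×[0,83]: [(0, 0) (81, 0) (81, 83) (0, 83)]
2. ⊥bis P4·P0 via (43.8,33.905): [(72.0118, 0) (81, 0) (81, 83) (2.9488, 83)]  |A|=3612.1338
3. ⊥bis P4·P1 via (51.205,26.42): [(49.9847, 26.4722) (81, 25.1461) (81, 83) (2.9488, 83)]  |A|=3103.2097
4. ⊥bis P4·P2 via (59.685,51.02): [(49.9847, 26.4722) (81, 25.1461) (81, 34.9573) (17.248, 83) (2.9488, 83)]  |A|=1571.8005
5. ⊥bis P4·P3 via (34.61,50.13): [(32.8837, 47.0242) (49.9847, 26.4722) (81, 25.1461) (81, 34.9573) (42.3609, 64.0752)]  |A|=1010.8091
6. ⊥bis P4·P5 via (38.72,38.035): [(35.9209, 52.4886) (38.2215, 40.6093) (49.9847, 26.4722) (81, 25.1461) (81, 34.9573) (42.3609, 64.0752)]  |A|=986.4837
7. ⊥bis P4·P6 via (45.46,30.99): [(35.9209, 52.4886) (38.2215, 40.6093) (47.167, 29.8585) (52.4338, 26.3675) (81, 25.1461) (81, 34.9573) (42.3609, 64.0752)]  |A|=982.4845
8. canonical 7-gon: [(35.9209, 52.4886) (38.2215, 40.6093) (47.167, 29.8585) (52.4338, 26.3675) (81, 25.1461) (81, 34.9573) (42.3609, 64.0752)]
9. shoelace: 982.4845

Area of P4's cell: 982.4845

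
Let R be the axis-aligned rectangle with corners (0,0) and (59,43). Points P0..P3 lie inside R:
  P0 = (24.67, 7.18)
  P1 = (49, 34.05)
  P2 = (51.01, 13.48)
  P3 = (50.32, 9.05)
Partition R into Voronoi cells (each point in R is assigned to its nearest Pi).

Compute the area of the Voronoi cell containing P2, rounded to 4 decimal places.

1. box [0,59]×[0,43]: [(0, 0) (59, 0) (59, 43) (0, 43)]
2. ⊥bis P2·P0 via (37.84,10.33): [(40.3107, 0) (59, 0) (59, 43) (30.026, 43)]  |A|=1024.7605
3. ⊥bis P2·P1 via (50.005,23.765): [(34.9778, 22.2966) (40.3107, 0) (59, 0) (59, 24.6439)]  |A|=504.3544
4. ⊥bis P2·P3 via (50.665,11.265): [(34.9778, 22.2966) (37.1114, 13.3761) (59, 9.9668) (59, 24.6439)]  |A|=270.2809
5. canonical 4-gon: [(34.9778, 22.2966) (37.1114, 13.3761) (59, 9.9668) (59, 24.6439)]
6. shoelace: 270.2809

Area of P2's cell: 270.2809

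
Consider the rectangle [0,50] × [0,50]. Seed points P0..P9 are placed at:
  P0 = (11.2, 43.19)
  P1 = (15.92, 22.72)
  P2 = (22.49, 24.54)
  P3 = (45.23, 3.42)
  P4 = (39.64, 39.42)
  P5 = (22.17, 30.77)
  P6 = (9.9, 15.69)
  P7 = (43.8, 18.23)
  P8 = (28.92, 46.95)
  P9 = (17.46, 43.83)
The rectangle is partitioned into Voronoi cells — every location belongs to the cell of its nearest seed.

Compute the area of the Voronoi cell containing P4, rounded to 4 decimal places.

1. box [0,50]×[0,50]: [(0, 0) (50, 0) (50, 50) (0, 50)]
2. ⊥bis P4·P0 via (25.42,41.305): [(19.9446, 0) (50, 0) (50, 50) (26.5726, 50)]  |A|=1337.0694
3. ⊥bis P4·P1 via (27.78,31.07): [(24.6522, 35.5126) (49.6547, 0) (50, 0) (50, 50) (26.5726, 50)]  |A|=809.5267
4. ⊥bis P4·P2 via (31.065,31.98): [(25.0959, 38.8598) (50, 10.1564) (50, 50) (26.5726, 50)]  |A|=626.6288
5. ⊥bis P4·P3 via (42.435,21.42): [(25.0959, 38.8598) (40.4894, 21.1179) (50, 22.5947) (50, 50) (26.5726, 50)]  |A|=567.481
6. ⊥bis P4·P5 via (30.905,35.095): [(25.929, 45.1448) (34.2848, 28.269) (40.4894, 21.1179) (50, 22.5947) (50, 50) (26.5726, 50)]  |A|=534.1929
7. ⊥bis P4·P6 via (24.77,27.555): [(25.929, 45.1448) (34.2848, 28.269) (40.4894, 21.1179) (50, 22.5947) (50, 50) (26.5726, 50)]  |A|=534.1929
8. ⊥bis P4·P7 via (41.72,28.825): [(25.929, 45.1448) (34.2848, 28.269) (34.9548, 27.4969) (50, 30.4505) (50, 50) (26.5726, 50)]  |A|=440.6756
9. ⊥bis P4·P8 via (34.28,43.185): [(29.9509, 37.0219) (34.2848, 28.269) (34.9548, 27.4969) (50, 30.4505) (50, 50) (39.067, 50)]  |A|=347.2214
10. ⊥bis P4·P9 via (28.55,41.625): [(29.9509, 37.0219) (34.2848, 28.269) (34.9548, 27.4969) (50, 30.4505) (50, 50) (39.067, 50)]  |A|=347.2214
11. canonical 6-gon: [(29.9509, 37.0219) (34.2848, 28.269) (34.9548, 27.4969) (50, 30.4505) (50, 50) (39.067, 50)]
12. shoelace: 347.2214

Area of P4's cell: 347.2214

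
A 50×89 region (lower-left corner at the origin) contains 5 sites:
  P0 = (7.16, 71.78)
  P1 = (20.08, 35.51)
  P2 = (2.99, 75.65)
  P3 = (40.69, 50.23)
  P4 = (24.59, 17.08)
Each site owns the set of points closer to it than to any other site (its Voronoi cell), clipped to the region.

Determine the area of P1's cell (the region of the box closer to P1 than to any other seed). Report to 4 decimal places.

1. box [0,50]×[0,89]: [(0, 0) (50, 0) (50, 89) (0, 89)]
2. ⊥bis P1·P0 via (13.62,53.645): [(0, 48.7933) (0, 0) (50, 0) (50, 66.6042)]  |A|=2884.9376
3. ⊥bis P1·P2 via (11.535,55.58): [(0, 48.7933) (0, 0) (50, 0) (50, 66.6042)]  |A|=2884.9376
4. ⊥bis P1·P3 via (30.385,42.87): [(20.8499, 56.2204) (0, 48.7933) (0, 0) (50, 0) (50, 15.4063)]  |A|=2138.7267
5. ⊥bis P1·P4 via (22.335,26.295): [(39.2643, 30.4378) (20.8499, 56.2204) (0, 48.7933) (0, 20.8294)]  |A|=886.1576
6. canonical 4-gon: [(39.2643, 30.4378) (20.8499, 56.2204) (0, 48.7933) (0, 20.8294)]
7. shoelace: 886.1576

Area of P1's cell: 886.1576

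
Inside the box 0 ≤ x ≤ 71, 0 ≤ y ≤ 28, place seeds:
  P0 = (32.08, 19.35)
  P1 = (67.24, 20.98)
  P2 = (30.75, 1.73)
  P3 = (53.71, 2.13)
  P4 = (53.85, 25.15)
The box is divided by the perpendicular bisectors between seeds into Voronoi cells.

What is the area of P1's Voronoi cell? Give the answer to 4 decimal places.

Area of P1's cell: 224.9019

1. box [0,71]×[0,28]: [(0, 0) (71, 0) (71, 28) (0, 28)]
2. ⊥bis P1·P0 via (49.66,20.165): [(50.5948, 0) (71, 0) (71, 28) (49.2968, 28)]  |A|=589.5174
3. ⊥bis P1·P2 via (48.995,11.355): [(50.1718, 9.1242) (54.9852, 0) (71, 0) (71, 28) (49.2968, 28)]  |A|=569.488
4. ⊥bis P1·P3 via (60.475,11.555): [(49.7006, 19.2885) (71, 4.0005) (71, 28) (49.2968, 28)]  |A|=350.121
5. ⊥bis P1·P4 via (60.545,23.065): [(57.6026, 13.6168) (71, 4.0005) (71, 28) (62.0819, 28)]  |A|=224.9019
6. canonical 4-gon: [(57.6026, 13.6168) (71, 4.0005) (71, 28) (62.0819, 28)]
7. shoelace: 224.9019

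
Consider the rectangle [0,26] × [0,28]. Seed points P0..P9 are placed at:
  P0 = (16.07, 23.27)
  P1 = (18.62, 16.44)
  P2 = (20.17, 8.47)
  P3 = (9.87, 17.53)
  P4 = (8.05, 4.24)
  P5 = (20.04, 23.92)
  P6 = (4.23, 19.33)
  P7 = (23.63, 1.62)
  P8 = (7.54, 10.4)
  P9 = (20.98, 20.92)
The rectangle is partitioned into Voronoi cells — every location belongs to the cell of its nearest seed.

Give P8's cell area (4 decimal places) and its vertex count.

Area of P8's cell: 89.0689 (6 vertices)

1. box [0,26]×[0,28]: [(0, 0) (26, 0) (26, 28) (0, 28)]
2. ⊥bis P8·P0 via (11.805,16.835): [(0, 24.6591) (0, 0) (26, 0) (26, 7.4268)]  |A|=417.1174
3. ⊥bis P8·P1 via (13.08,13.42): [(10.8866, 17.4437) (0, 24.6591) (0, 0) (20.3956, 0)]  |A|=312.1142
4. ⊥bis P8·P2 via (13.855,9.435): [(14.1609, 11.4371) (10.8866, 17.4437) (0, 24.6591) (0, 0) (12.4132, 0)]  |A|=266.4667
5. ⊥bis P8·P3 via (8.705,13.965): [(14.1609, 11.4371) (13.6668, 12.3435) (0, 16.8097) (0, 0) (12.4132, 0)]  |A|=195.0968
6. ⊥bis P8·P4 via (7.795,7.32): [(13.6053, 7.801) (14.1609, 11.4371) (13.6668, 12.3435) (0, 16.8097) (0, 6.6746)]  |A|=101.2735
7. ⊥bis P8·P5 via (13.79,17.16): [(13.6053, 7.801) (14.1609, 11.4371) (13.6668, 12.3435) (0, 16.8097) (0, 6.6746)]  |A|=101.2735
8. ⊥bis P8·P6 via (5.885,14.865): [(13.6053, 7.801) (14.1609, 11.4371) (13.6668, 12.3435) (5.9159, 14.8764) (0, 12.6837) (0, 6.6746)]  |A|=89.0689
9. ⊥bis P8·P7 via (15.585,6.01): [(13.6053, 7.801) (14.1609, 11.4371) (13.6668, 12.3435) (5.9159, 14.8764) (0, 12.6837) (0, 6.6746)]  |A|=89.0689
10. ⊥bis P8·P9 via (14.26,15.66): [(13.6053, 7.801) (14.1609, 11.4371) (13.6668, 12.3435) (5.9159, 14.8764) (0, 12.6837) (0, 6.6746)]  |A|=89.0689
11. canonical 6-gon: [(13.6053, 7.801) (14.1609, 11.4371) (13.6668, 12.3435) (5.9159, 14.8764) (0, 12.6837) (0, 6.6746)]
12. shoelace: 89.0689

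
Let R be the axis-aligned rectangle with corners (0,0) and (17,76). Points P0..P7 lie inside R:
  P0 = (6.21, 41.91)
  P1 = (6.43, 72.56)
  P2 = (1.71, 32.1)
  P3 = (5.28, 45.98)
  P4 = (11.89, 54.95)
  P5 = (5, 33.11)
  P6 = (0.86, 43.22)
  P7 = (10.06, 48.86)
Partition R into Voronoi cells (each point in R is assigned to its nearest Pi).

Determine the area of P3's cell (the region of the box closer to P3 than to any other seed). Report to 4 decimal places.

1. box [0,17]×[0,76]: [(0, 0) (17, 0) (17, 76) (0, 76)]
2. ⊥bis P3·P0 via (5.745,43.945): [(0, 42.6323) (17, 46.5168) (17, 76) (0, 76)]  |A|=534.2331
3. ⊥bis P3·P1 via (5.855,59.27): [(0, 59.5233) (0, 42.6323) (17, 46.5168) (17, 58.7878)]  |A|=247.8777
4. ⊥bis P3·P2 via (3.495,39.04): [(0, 59.5233) (0, 42.6323) (17, 46.5168) (17, 58.7878)]  |A|=247.8777
5. ⊥bis P3·P4 via (8.585,50.465): [(0, 56.7913) (0, 42.6323) (14.6665, 45.9836)]  |A|=103.8315
6. ⊥bis P3·P5 via (5.14,39.545): [(0, 56.7913) (0, 42.6323) (14.6665, 45.9836)]  |A|=103.8315
7. ⊥bis P3·P6 via (3.07,44.6): [(0, 56.7913) (0, 49.5164) (3.762, 43.4919) (14.6665, 45.9836)]  |A|=90.8825
8. ⊥bis P3·P7 via (7.67,47.42): [(3.6397, 54.1092) (0, 56.7913) (0, 49.5164) (3.762, 43.4919) (9.2774, 44.7522)]  |A|=62.1984
9. canonical 5-gon: [(3.6397, 54.1092) (0, 56.7913) (0, 49.5164) (3.762, 43.4919) (9.2774, 44.7522)]
10. shoelace: 62.1984

Area of P3's cell: 62.1984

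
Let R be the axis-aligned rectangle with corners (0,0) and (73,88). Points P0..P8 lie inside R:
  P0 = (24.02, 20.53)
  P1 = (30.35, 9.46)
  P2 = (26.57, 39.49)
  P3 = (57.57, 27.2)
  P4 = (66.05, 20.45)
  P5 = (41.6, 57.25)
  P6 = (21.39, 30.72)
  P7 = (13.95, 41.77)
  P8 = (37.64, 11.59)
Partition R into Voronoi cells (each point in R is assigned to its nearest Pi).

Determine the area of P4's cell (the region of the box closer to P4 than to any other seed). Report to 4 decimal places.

1. box [0,73]×[0,88]: [(0, 0) (73, 0) (73, 88) (0, 88)]
2. ⊥bis P4·P0 via (45.035,20.49): [(44.996, 0) (73, 0) (73, 88) (45.1635, 88)]  |A|=2456.9821
3. ⊥bis P4·P1 via (48.2,14.955): [(45.044, 25.207) (52.8038, 0) (73, 0) (73, 88) (45.1635, 88)]  |A|=2358.5764
4. ⊥bis P4·P2 via (46.31,29.97): [(45.0481, 27.3533) (45.044, 25.207) (52.8038, 0) (73, 0) (73, 85.3125)]  |A|=1476.9205
5. ⊥bis P4·P3 via (61.81,23.825): [(50.0266, 9.0215) (52.8038, 0) (73, 0) (73, 37.883)]  |A|=526.2509
6. ⊥bis P4·P5 via (53.825,38.85): [(50.0266, 9.0215) (52.8038, 0) (73, 0) (73, 37.883)]  |A|=526.2509
7. ⊥bis P4·P6 via (43.72,25.585): [(50.0266, 9.0215) (52.8038, 0) (73, 0) (73, 37.883)]  |A|=526.2509
8. ⊥bis P4·P7 via (40,31.11): [(50.0266, 9.0215) (52.8038, 0) (73, 0) (73, 37.883)]  |A|=526.2509
9. ⊥bis P4·P8 via (51.845,16.02): [(52.9013, 12.633) (56.841, 0) (73, 0) (73, 37.883)]  |A|=482.7677
10. canonical 4-gon: [(52.9013, 12.633) (56.841, 0) (73, 0) (73, 37.883)]
11. shoelace: 482.7677

Area of P4's cell: 482.7677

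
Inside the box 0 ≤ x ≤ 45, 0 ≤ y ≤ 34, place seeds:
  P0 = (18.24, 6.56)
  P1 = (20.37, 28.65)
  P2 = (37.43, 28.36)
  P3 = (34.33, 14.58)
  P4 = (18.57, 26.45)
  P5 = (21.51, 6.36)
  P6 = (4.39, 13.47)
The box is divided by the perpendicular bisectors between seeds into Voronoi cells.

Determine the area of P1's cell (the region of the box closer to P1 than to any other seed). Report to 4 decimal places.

1. box [0,45]×[0,34]: [(0, 0) (45, 0) (45, 34) (0, 34)]
2. ⊥bis P1·P0 via (19.305,17.605): [(0, 19.4665) (45, 15.1274) (45, 34) (0, 34)]  |A|=751.6383
3. ⊥bis P1·P2 via (28.9,28.505): [(0, 19.4665) (28.6993, 16.6992) (28.9934, 34) (0, 34)]  |A|=459.3564
4. ⊥bis P1·P3 via (27.35,21.615): [(0, 19.4665) (22.9538, 17.2532) (28.8075, 23.0611) (28.9934, 34) (0, 34)]  |A|=441.0503
5. ⊥bis P1·P4 via (19.47,27.55): [(27.067, 21.3342) (28.8075, 23.0611) (28.9934, 34) (11.5867, 34)]  |A|=119.5934
6. ⊥bis P1·P5 via (20.94,17.505): [(27.067, 21.3342) (28.8075, 23.0611) (28.9934, 34) (11.5867, 34)]  |A|=119.5934
7. ⊥bis P1·P6 via (12.38,21.06): [(27.067, 21.3342) (28.8075, 23.0611) (28.9934, 34) (11.5867, 34)]  |A|=119.5934
8. canonical 4-gon: [(27.067, 21.3342) (28.8075, 23.0611) (28.9934, 34) (11.5867, 34)]
9. shoelace: 119.5934

Area of P1's cell: 119.5934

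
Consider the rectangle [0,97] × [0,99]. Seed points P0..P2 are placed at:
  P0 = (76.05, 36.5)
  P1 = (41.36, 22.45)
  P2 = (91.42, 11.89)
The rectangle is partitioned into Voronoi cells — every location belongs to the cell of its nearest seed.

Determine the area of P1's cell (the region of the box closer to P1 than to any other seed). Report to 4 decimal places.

1. box [0,97]×[0,99]: [(0, 0) (97, 0) (97, 99) (0, 99)]
2. ⊥bis P1·P0 via (58.705,29.475): [(0, 0) (70.6428, 0) (30.5463, 99) (0, 99)]  |A|=5008.8612
3. ⊥bis P1·P2 via (66.39,17.17): [(0, 0) (62.768, 0) (65.4649, 12.7845) (30.5463, 99) (0, 99)]  |A|=4958.5233
4. canonical 5-gon: [(0, 0) (62.768, 0) (65.4649, 12.7845) (30.5463, 99) (0, 99)]
5. shoelace: 4958.5233

Area of P1's cell: 4958.5233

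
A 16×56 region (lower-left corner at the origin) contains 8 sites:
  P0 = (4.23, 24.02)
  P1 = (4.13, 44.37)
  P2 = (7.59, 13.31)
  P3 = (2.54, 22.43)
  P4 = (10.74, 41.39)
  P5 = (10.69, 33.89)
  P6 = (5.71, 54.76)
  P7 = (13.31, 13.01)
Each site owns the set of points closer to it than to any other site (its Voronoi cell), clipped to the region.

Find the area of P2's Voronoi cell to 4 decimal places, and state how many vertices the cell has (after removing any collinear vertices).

Area of P2's cell: 183.1947 (5 vertices)

1. box [0,16]×[0,56]: [(0, 0) (16, 0) (16, 56) (0, 56)]
2. ⊥bis P2·P0 via (5.91,18.665): [(0, 16.8109) (0, 0) (16, 0) (16, 21.8305)]  |A|=309.131
3. ⊥bis P2·P1 via (5.86,28.84): [(0, 16.8109) (0, 0) (16, 0) (16, 21.8305)]  |A|=309.131
4. ⊥bis P2·P3 via (5.065,17.87): [(7.2729, 19.0926) (0, 15.0654) (0, 0) (16, 0) (16, 21.8305)]  |A|=302.7835
5. ⊥bis P2·P4 via (9.165,27.35): [(7.2729, 19.0926) (0, 15.0654) (0, 0) (16, 0) (16, 21.8305)]  |A|=302.7835
6. ⊥bis P2·P5 via (9.14,23.6): [(7.2729, 19.0926) (0, 15.0654) (0, 0) (16, 0) (16, 21.8305)]  |A|=302.7835
7. ⊥bis P2·P6 via (6.65,34.035): [(7.2729, 19.0926) (0, 15.0654) (0, 0) (16, 0) (16, 21.8305)]  |A|=302.7835
8. ⊥bis P2·P7 via (10.45,13.16): [(10.8195, 20.2052) (7.2729, 19.0926) (0, 15.0654) (0, 0) (9.7598, 0)]  |A|=183.1947
9. canonical 5-gon: [(10.8195, 20.2052) (7.2729, 19.0926) (0, 15.0654) (0, 0) (9.7598, 0)]
10. shoelace: 183.1947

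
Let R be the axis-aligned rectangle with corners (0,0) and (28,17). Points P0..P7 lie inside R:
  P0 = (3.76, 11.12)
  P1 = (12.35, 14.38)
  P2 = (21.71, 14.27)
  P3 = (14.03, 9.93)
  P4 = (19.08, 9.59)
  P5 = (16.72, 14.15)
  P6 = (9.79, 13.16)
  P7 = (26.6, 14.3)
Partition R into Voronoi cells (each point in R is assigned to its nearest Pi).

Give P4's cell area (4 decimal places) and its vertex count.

Area of P4's cell: 116.0960 (6 vertices)

1. box [0,28]×[0,17]: [(0, 0) (28, 0) (28, 17) (0, 17)]
2. ⊥bis P4·P0 via (11.42,10.355): [(10.3859, 0) (28, 0) (28, 17) (12.0836, 17)]  |A|=285.0094
3. ⊥bis P4·P1 via (15.715,11.985): [(10.9083, 5.2316) (10.3859, 0) (28, 0) (28, 17) (19.2844, 17)]  |A|=242.6387
4. ⊥bis P4·P2 via (20.395,11.93): [(17.0241, 13.8243) (10.9083, 5.2316) (10.3859, 0) (28, 0) (28, 7.6562)]  |A|=177.5217
5. ⊥bis P4·P3 via (16.555,9.76): [(17.0241, 13.8243) (16.8082, 13.521) (15.8979, 0) (28, 0) (28, 7.6562)]  |A|=126.9903
6. ⊥bis P4·P5 via (17.9,11.87): [(19.2544, 12.571) (16.6536, 11.2249) (15.8979, 0) (28, 0) (28, 7.6562)]  |A|=123.635
7. ⊥bis P4·P6 via (14.435,11.375): [(19.2544, 12.571) (16.6536, 11.2249) (15.8979, 0) (28, 0) (28, 7.6562)]  |A|=123.635
8. ⊥bis P4·P7 via (22.84,11.945): [(24.1825, 9.8016) (19.2544, 12.571) (16.6536, 11.2249) (15.8979, 0) (28, 0) (28, 3.7065)]  |A|=116.096
9. canonical 6-gon: [(24.1825, 9.8016) (19.2544, 12.571) (16.6536, 11.2249) (15.8979, 0) (28, 0) (28, 3.7065)]
10. shoelace: 116.096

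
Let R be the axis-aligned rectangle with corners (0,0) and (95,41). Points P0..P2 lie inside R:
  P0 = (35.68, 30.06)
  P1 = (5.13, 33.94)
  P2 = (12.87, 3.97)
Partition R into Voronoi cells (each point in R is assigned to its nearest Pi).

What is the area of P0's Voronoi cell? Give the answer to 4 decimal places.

1. box [0,95]×[0,41]: [(0, 0) (95, 0) (95, 41) (0, 41)]
2. ⊥bis P0·P1 via (20.405,32): [(16.3408, 0) (95, 0) (95, 41) (21.548, 41)]  |A|=3118.2778
3. ⊥bis P0·P2 via (24.275,17.015): [(19.0788, 21.5579) (43.7367, 0) (95, 0) (95, 41) (21.548, 41)]  |A|=2822.9788
4. canonical 5-gon: [(19.0788, 21.5579) (43.7367, 0) (95, 0) (95, 41) (21.548, 41)]
5. shoelace: 2822.9788

Area of P0's cell: 2822.9788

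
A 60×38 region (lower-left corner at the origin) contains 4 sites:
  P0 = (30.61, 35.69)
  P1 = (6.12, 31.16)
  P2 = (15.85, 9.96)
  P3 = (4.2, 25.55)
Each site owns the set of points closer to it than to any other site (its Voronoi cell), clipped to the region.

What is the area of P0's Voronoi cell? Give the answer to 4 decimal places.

1. box [0,60]×[0,38]: [(0, 0) (60, 0) (60, 38) (0, 38)]
2. ⊥bis P0·P1 via (18.365,33.425): [(24.5477, 0) (60, 0) (60, 38) (17.5187, 38)]  |A|=1480.7368
3. ⊥bis P0·P2 via (23.23,22.825): [(19.981, 24.6888) (60, 1.7319) (60, 38) (17.5187, 38)]  |A|=1008.4451
4. ⊥bis P0·P3 via (17.405,30.62): [(19.981, 24.6888) (60, 1.7319) (60, 38) (17.5187, 38)]  |A|=1008.4451
5. canonical 4-gon: [(19.981, 24.6888) (60, 1.7319) (60, 38) (17.5187, 38)]
6. shoelace: 1008.4451

Area of P0's cell: 1008.4451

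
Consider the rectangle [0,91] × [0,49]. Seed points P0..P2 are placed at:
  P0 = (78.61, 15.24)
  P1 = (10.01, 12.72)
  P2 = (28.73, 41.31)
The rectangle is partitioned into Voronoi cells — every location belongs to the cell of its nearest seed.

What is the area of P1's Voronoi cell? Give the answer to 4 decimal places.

1. box [0,91]×[0,49]: [(0, 0) (91, 0) (91, 49) (0, 49)]
2. ⊥bis P1·P0 via (44.31,13.98): [(0, 0) (44.8236, 0) (43.0236, 49) (0, 49)]  |A|=2152.254
3. ⊥bis P1·P2 via (19.37,27.015): [(0, 39.698) (0, 0) (44.8236, 0) (44.434, 10.6037)]  |A|=1119.6187
4. canonical 4-gon: [(0, 39.698) (0, 0) (44.8236, 0) (44.434, 10.6037)]
5. shoelace: 1119.6187

Area of P1's cell: 1119.6187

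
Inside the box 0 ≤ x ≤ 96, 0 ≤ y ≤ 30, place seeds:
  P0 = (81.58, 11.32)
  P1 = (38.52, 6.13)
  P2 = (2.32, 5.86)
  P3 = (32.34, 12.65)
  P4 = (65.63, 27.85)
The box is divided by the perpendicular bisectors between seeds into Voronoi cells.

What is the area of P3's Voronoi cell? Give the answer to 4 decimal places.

1. box [0,96]×[0,30]: [(0, 0) (96, 0) (96, 30) (0, 30)]
2. ⊥bis P3·P0 via (56.96,11.985): [(0, 0) (56.6363, 0) (57.4466, 30) (0, 30)]  |A|=1711.2431
3. ⊥bis P3·P1 via (35.43,9.39): [(0, 0) (25.5234, 0) (57.1739, 30) (0, 30)]  |A|=1240.4592
4. ⊥bis P3·P2 via (17.33,9.255): [(19.4233, 0) (25.5234, 0) (57.1739, 30) (12.6378, 30)]  |A|=759.5418
5. ⊥bis P3·P4 via (48.985,20.25): [(19.4233, 0) (25.5234, 0) (48.3514, 21.6376) (44.5332, 30) (12.6378, 30)]  |A|=706.6887
6. canonical 5-gon: [(19.4233, 0) (25.5234, 0) (48.3514, 21.6376) (44.5332, 30) (12.6378, 30)]
7. shoelace: 706.6887

Area of P3's cell: 706.6887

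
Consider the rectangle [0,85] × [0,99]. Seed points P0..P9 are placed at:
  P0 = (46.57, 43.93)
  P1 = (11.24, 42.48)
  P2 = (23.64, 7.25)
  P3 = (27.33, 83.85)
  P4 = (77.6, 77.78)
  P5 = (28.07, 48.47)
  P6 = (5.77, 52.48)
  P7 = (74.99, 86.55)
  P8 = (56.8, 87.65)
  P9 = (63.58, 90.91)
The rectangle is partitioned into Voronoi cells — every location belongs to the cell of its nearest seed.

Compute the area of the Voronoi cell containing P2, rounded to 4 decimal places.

Area of P2's cell: 1377.1176

1. box [0,85]×[0,99]: [(0, 0) (85, 0) (85, 99) (0, 99)]
2. ⊥bis P2·P0 via (35.105,25.59): [(0, 47.5354) (0, 0) (76.0401, 0)]  |A|=1807.298
3. ⊥bis P2·P1 via (17.44,24.865): [(29.4837, 29.1041) (0, 18.7266) (0, 0) (76.0401, 0)]  |A|=1382.6024
4. ⊥bis P2·P3 via (25.485,45.55): [(29.4837, 29.1041) (0, 18.7266) (0, 0) (76.0401, 0)]  |A|=1382.6024
5. ⊥bis P2·P4 via (50.62,42.515): [(29.4837, 29.1041) (0, 18.7266) (0, 0) (76.0401, 0)]  |A|=1382.6024
6. ⊥bis P2·P5 via (25.855,27.86): [(32.6403, 27.1308) (25.9272, 27.8522) (0, 18.7266) (0, 0) (76.0401, 0)]  |A|=1377.1176
7. ⊥bis P2·P6 via (14.705,29.865): [(32.6403, 27.1308) (25.9272, 27.8522) (0, 18.7266) (0, 0) (76.0401, 0)]  |A|=1377.1176
8. ⊥bis P2·P7 via (49.315,46.9): [(32.6403, 27.1308) (25.9272, 27.8522) (0, 18.7266) (0, 0) (76.0401, 0)]  |A|=1377.1176
9. ⊥bis P2·P8 via (40.22,47.45): [(32.6403, 27.1308) (25.9272, 27.8522) (0, 18.7266) (0, 0) (76.0401, 0)]  |A|=1377.1176
10. ⊥bis P2·P9 via (43.61,49.08): [(32.6403, 27.1308) (25.9272, 27.8522) (0, 18.7266) (0, 0) (76.0401, 0)]  |A|=1377.1176
11. canonical 5-gon: [(32.6403, 27.1308) (25.9272, 27.8522) (0, 18.7266) (0, 0) (76.0401, 0)]
12. shoelace: 1377.1176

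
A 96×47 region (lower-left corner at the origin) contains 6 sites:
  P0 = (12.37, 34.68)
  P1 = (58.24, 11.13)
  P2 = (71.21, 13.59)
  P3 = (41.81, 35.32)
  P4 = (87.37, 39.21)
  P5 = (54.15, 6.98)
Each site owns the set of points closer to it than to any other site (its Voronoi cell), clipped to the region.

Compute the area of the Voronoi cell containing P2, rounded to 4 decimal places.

1. box [0,96]×[0,47]: [(0, 0) (96, 0) (96, 47) (0, 47)]
2. ⊥bis P2·P0 via (41.79,24.135): [(33.1393, 0) (96, 0) (96, 47) (49.9855, 47)]  |A|=2558.5673
3. ⊥bis P2·P1 via (64.725,12.36): [(67.0693, 0) (96, 0) (96, 47) (58.1549, 47)]  |A|=1569.2316
4. ⊥bis P2·P3 via (56.51,24.455): [(61.2218, 30.83) (67.0693, 0) (96, 0) (96, 47) (73.1734, 47)]  |A|=1447.8069
5. ⊥bis P2·P4 via (79.29,26.4): [(64.7337, 35.5815) (61.2218, 30.83) (67.0693, 0) (96, 0) (96, 15.86)]  |A|=830.6686
6. ⊥bis P2·P5 via (62.68,10.285): [(64.7337, 35.5815) (61.2218, 30.83) (67.0693, 0) (96, 0) (96, 15.86)]  |A|=830.6686
7. canonical 5-gon: [(64.7337, 35.5815) (61.2218, 30.83) (67.0693, 0) (96, 0) (96, 15.86)]
8. shoelace: 830.6686

Area of P2's cell: 830.6686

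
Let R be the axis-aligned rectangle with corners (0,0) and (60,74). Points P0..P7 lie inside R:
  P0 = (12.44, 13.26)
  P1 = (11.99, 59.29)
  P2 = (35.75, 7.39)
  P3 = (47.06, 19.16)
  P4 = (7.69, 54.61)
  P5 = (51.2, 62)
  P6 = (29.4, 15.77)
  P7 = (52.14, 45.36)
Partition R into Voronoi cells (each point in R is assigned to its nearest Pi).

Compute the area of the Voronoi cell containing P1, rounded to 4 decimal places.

Area of P1's cell: 682.3545

1. box [0,60]×[0,74]: [(0, 0) (60, 0) (60, 74) (0, 74)]
2. ⊥bis P1·P0 via (12.215,36.275): [(0, 36.1556) (60, 36.7422) (60, 74) (0, 74)]  |A|=2253.0678
3. ⊥bis P1·P2 via (23.87,33.34): [(0, 36.1556) (30.6753, 36.4555) (60, 49.8804) (60, 74) (0, 74)]  |A|=2060.4294
4. ⊥bis P1·P3 via (29.525,39.225): [(0, 36.1556) (26.307, 36.4128) (60, 65.8574) (60, 74) (0, 74)]  |A|=1762.578
5. ⊥bis P1·P4 via (9.84,56.95): [(0, 65.991) (29.3233, 39.0487) (60, 65.8574) (60, 74) (0, 74)]  |A|=1290.8576
6. ⊥bis P1·P5 via (31.595,60.645): [(0, 65.991) (29.3233, 39.0487) (32.8732, 42.151) (30.672, 74) (0, 74)]  |A|=713.3826
7. ⊥bis P1·P6 via (20.695,37.53): [(0, 65.991) (27.8576, 40.3954) (32.8563, 42.3951) (30.672, 74) (0, 74)]  |A|=708.092
8. ⊥bis P1·P7 via (32.065,52.325): [(0, 65.991) (27.8576, 40.3954) (27.9371, 40.4272) (32.1526, 52.5775) (30.672, 74) (0, 74)]  |A|=682.3545
9. canonical 6-gon: [(0, 65.991) (27.8576, 40.3954) (27.9371, 40.4272) (32.1526, 52.5775) (30.672, 74) (0, 74)]
10. shoelace: 682.3545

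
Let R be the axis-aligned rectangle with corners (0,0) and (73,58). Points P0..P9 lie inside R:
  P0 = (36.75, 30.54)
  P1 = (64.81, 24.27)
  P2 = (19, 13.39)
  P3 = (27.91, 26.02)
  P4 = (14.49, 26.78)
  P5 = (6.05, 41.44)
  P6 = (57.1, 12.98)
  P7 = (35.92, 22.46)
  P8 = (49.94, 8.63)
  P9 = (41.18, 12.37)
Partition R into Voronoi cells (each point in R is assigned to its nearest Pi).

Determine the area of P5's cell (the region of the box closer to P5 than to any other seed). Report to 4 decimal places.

1. box [0,73]×[0,58]: [(0, 0) (73, 0) (73, 58) (0, 58)]
2. ⊥bis P5·P0 via (21.4,35.99): [(0, 0) (8.6218, 0) (29.2146, 58) (0, 58)]  |A|=1097.2561
3. ⊥bis P5·P1 via (35.43,32.855): [(0, 0) (8.6218, 0) (29.2146, 58) (0, 58)]  |A|=1097.2561
4. ⊥bis P5·P2 via (12.525,27.415): [(0, 21.6325) (19.4985, 30.6345) (29.2146, 58) (0, 58)]  |A|=754.2927
5. ⊥bis P5·P3 via (16.98,33.73): [(0, 21.6325) (12.5256, 27.4153) (24.2637, 44.0557) (29.2146, 58) (0, 58)]  |A|=715.1704
6. ⊥bis P5·P4 via (10.27,34.11): [(0, 28.1974) (22.0197, 40.8745) (24.2637, 44.0557) (29.2146, 58) (0, 58)]  |A|=586.0506
7. ⊥bis P5·P6 via (31.575,27.21): [(0, 28.1974) (22.0197, 40.8745) (24.2637, 44.0557) (29.2146, 58) (0, 58)]  |A|=586.0506
8. ⊥bis P5·P7 via (20.985,31.95): [(0, 28.1974) (22.0197, 40.8745) (24.2637, 44.0557) (29.2146, 58) (0, 58)]  |A|=586.0506
9. ⊥bis P5·P8 via (27.995,25.035): [(0, 28.1974) (22.0197, 40.8745) (24.2637, 44.0557) (29.2146, 58) (0, 58)]  |A|=586.0506
10. ⊥bis P5·P9 via (23.615,26.905): [(0, 28.1974) (22.0197, 40.8745) (24.2637, 44.0557) (29.2146, 58) (0, 58)]  |A|=586.0506
11. canonical 5-gon: [(0, 28.1974) (22.0197, 40.8745) (24.2637, 44.0557) (29.2146, 58) (0, 58)]
12. shoelace: 586.0506

Area of P5's cell: 586.0506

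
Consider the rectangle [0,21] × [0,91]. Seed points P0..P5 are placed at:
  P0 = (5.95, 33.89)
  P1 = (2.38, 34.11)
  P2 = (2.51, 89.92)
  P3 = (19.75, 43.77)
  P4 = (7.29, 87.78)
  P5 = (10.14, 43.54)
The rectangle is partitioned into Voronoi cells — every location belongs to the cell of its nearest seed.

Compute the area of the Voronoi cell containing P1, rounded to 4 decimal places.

1. box [0,21]×[0,91]: [(0, 0) (21, 0) (21, 91) (0, 91)]
2. ⊥bis P1·P0 via (4.165,34): [(0, 0) (2.0698, 0) (7.6776, 91) (0, 91)]  |A|=443.5052
3. ⊥bis P1·P2 via (2.445,62.015): [(0, 62.0207) (0, 0) (2.0698, 0) (5.8909, 62.007)]  |A|=246.8493
4. ⊥bis P1·P3 via (11.065,38.94): [(0, 58.8364) (0, 0) (2.0698, 0) (5.1274, 49.6167)]  |A|=202.1853
5. ⊥bis P1·P4 via (4.835,60.945): [(0, 58.8364) (0, 0) (2.0698, 0) (5.1274, 49.6167)]  |A|=202.1853
6. ⊥bis P1·P5 via (6.26,38.825): [(0, 43.9764) (0, 0) (2.0698, 0) (4.5491, 40.2329)]  |A|=141.6628
7. canonical 4-gon: [(0, 43.9764) (0, 0) (2.0698, 0) (4.5491, 40.2329)]
8. shoelace: 141.6628

Area of P1's cell: 141.6628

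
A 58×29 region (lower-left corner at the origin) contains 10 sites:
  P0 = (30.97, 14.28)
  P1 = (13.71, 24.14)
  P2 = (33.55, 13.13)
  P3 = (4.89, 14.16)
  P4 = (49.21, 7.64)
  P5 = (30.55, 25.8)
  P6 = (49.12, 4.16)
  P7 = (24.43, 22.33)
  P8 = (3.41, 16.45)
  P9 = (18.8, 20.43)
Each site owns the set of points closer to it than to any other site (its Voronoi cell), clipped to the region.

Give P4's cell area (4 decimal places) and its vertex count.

1. box [0,58]×[0,29]: [(0, 0) (58, 0) (58, 29) (0, 29)]
2. ⊥bis P4·P0 via (40.09,10.96): [(36.1002, 0) (58, 0) (58, 29) (46.6572, 29)]  |A|=482.0182
3. ⊥bis P4·P1 via (31.46,15.89): [(36.1002, 0) (58, 0) (58, 29) (46.6572, 29)]  |A|=482.0182
4. ⊥bis P4·P2 via (41.38,10.385): [(37.7393, 0) (58, 0) (58, 29) (47.9059, 29)]  |A|=440.1442
5. ⊥bis P4·P3 via (27.05,10.9): [(37.7393, 0) (58, 0) (58, 29) (47.9059, 29)]  |A|=440.1442
6. ⊥bis P4·P5 via (39.88,16.72): [(45.696, 22.6961) (37.7393, 0) (58, 0) (58, 29) (51.831, 29)]  |A|=427.7727
7. ⊥bis P4·P6 via (49.165,5.9): [(45.696, 22.6961) (39.8917, 6.1398) (58, 5.6715) (58, 29) (51.831, 29)]  |A|=314.2235
8. ⊥bis P4·P7 via (36.82,14.985): [(45.696, 22.6961) (39.8917, 6.1398) (58, 5.6715) (58, 29) (51.831, 29)]  |A|=314.2235
9. ⊥bis P4·P8 via (26.31,12.045): [(45.696, 22.6961) (39.8917, 6.1398) (58, 5.6715) (58, 29) (51.831, 29)]  |A|=314.2235
10. ⊥bis P4·P9 via (34.005,14.035): [(45.696, 22.6961) (39.8917, 6.1398) (58, 5.6715) (58, 29) (51.831, 29)]  |A|=314.2235
11. canonical 5-gon: [(45.696, 22.6961) (39.8917, 6.1398) (58, 5.6715) (58, 29) (51.831, 29)]
12. shoelace: 314.2235

Area of P4's cell: 314.2235 (5 vertices)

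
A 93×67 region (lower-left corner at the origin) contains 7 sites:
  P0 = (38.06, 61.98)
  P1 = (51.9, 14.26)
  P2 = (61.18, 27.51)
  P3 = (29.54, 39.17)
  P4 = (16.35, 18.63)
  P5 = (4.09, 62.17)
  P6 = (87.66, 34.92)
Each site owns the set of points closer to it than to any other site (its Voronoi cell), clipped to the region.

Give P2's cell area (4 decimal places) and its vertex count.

Area of P2's cell: 930.6756 (4 vertices)

1. box [0,93]×[0,67]: [(0, 0) (93, 0) (93, 67) (0, 67)]
2. ⊥bis P2·P0 via (49.62,44.745): [(0, 11.4635) (0, 0) (93, 0) (93, 67) (82.8004, 67)]  |A|=3931.7777
3. ⊥bis P2·P1 via (56.54,20.885): [(35.7528, 35.4439) (86.3596, 0) (93, 0) (93, 67) (82.8004, 67)]  |A|=2196.3917
4. ⊥bis P2·P3 via (45.36,33.34): [(49.5443, 44.6942) (44.0053, 29.664) (86.3596, 0) (93, 0) (93, 67) (82.8004, 67)]  |A|=2118.3661
5. ⊥bis P2·P4 via (38.765,23.07): [(49.5443, 44.6942) (44.0053, 29.664) (86.3596, 0) (93, 0) (93, 67) (82.8004, 67)]  |A|=2118.3661
6. ⊥bis P2·P5 via (32.635,44.84): [(49.5443, 44.6942) (44.0053, 29.664) (86.3596, 0) (93, 0) (93, 67) (82.8004, 67)]  |A|=2118.3661
7. ⊥bis P2·P6 via (74.42,31.215): [(67.313, 56.6122) (49.5443, 44.6942) (44.0053, 29.664) (82.3738, 2.7916)]  |A|=930.6756
8. canonical 4-gon: [(67.313, 56.6122) (49.5443, 44.6942) (44.0053, 29.664) (82.3738, 2.7916)]
9. shoelace: 930.6756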